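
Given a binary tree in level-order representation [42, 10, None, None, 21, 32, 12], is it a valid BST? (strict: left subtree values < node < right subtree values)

Level-order array: [42, 10, None, None, 21, 32, 12]
Validate using subtree bounds (lo, hi): at each node, require lo < value < hi,
then recurse left with hi=value and right with lo=value.
Preorder trace (stopping at first violation):
  at node 42 with bounds (-inf, +inf): OK
  at node 10 with bounds (-inf, 42): OK
  at node 21 with bounds (10, 42): OK
  at node 32 with bounds (10, 21): VIOLATION
Node 32 violates its bound: not (10 < 32 < 21).
Result: Not a valid BST


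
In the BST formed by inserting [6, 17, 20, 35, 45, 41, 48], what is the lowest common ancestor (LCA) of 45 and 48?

Tree insertion order: [6, 17, 20, 35, 45, 41, 48]
Tree (level-order array): [6, None, 17, None, 20, None, 35, None, 45, 41, 48]
In a BST, the LCA of p=45, q=48 is the first node v on the
root-to-leaf path with p <= v <= q (go left if both < v, right if both > v).
Walk from root:
  at 6: both 45 and 48 > 6, go right
  at 17: both 45 and 48 > 17, go right
  at 20: both 45 and 48 > 20, go right
  at 35: both 45 and 48 > 35, go right
  at 45: 45 <= 45 <= 48, this is the LCA
LCA = 45


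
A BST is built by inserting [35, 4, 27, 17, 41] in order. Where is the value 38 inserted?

Starting tree (level order): [35, 4, 41, None, 27, None, None, 17]
Insertion path: 35 -> 41
Result: insert 38 as left child of 41
Final tree (level order): [35, 4, 41, None, 27, 38, None, 17]


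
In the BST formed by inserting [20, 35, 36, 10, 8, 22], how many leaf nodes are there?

Tree built from: [20, 35, 36, 10, 8, 22]
Tree (level-order array): [20, 10, 35, 8, None, 22, 36]
Rule: A leaf has 0 children.
Per-node child counts:
  node 20: 2 child(ren)
  node 10: 1 child(ren)
  node 8: 0 child(ren)
  node 35: 2 child(ren)
  node 22: 0 child(ren)
  node 36: 0 child(ren)
Matching nodes: [8, 22, 36]
Count of leaf nodes: 3


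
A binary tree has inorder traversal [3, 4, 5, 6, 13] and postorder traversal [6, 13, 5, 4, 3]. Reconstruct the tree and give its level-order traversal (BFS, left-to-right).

Inorder:   [3, 4, 5, 6, 13]
Postorder: [6, 13, 5, 4, 3]
Algorithm: postorder visits root last, so walk postorder right-to-left;
each value is the root of the current inorder slice — split it at that
value, recurse on the right subtree first, then the left.
Recursive splits:
  root=3; inorder splits into left=[], right=[4, 5, 6, 13]
  root=4; inorder splits into left=[], right=[5, 6, 13]
  root=5; inorder splits into left=[], right=[6, 13]
  root=13; inorder splits into left=[6], right=[]
  root=6; inorder splits into left=[], right=[]
Reconstructed level-order: [3, 4, 5, 13, 6]


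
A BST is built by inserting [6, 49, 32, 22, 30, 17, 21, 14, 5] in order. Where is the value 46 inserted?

Starting tree (level order): [6, 5, 49, None, None, 32, None, 22, None, 17, 30, 14, 21]
Insertion path: 6 -> 49 -> 32
Result: insert 46 as right child of 32
Final tree (level order): [6, 5, 49, None, None, 32, None, 22, 46, 17, 30, None, None, 14, 21]


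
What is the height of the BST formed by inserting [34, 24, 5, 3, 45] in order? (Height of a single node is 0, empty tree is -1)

Insertion order: [34, 24, 5, 3, 45]
Tree (level-order array): [34, 24, 45, 5, None, None, None, 3]
Compute height bottom-up (empty subtree = -1):
  height(3) = 1 + max(-1, -1) = 0
  height(5) = 1 + max(0, -1) = 1
  height(24) = 1 + max(1, -1) = 2
  height(45) = 1 + max(-1, -1) = 0
  height(34) = 1 + max(2, 0) = 3
Height = 3


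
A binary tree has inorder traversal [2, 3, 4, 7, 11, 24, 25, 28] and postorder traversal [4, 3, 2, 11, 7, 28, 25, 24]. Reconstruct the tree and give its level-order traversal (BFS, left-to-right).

Inorder:   [2, 3, 4, 7, 11, 24, 25, 28]
Postorder: [4, 3, 2, 11, 7, 28, 25, 24]
Algorithm: postorder visits root last, so walk postorder right-to-left;
each value is the root of the current inorder slice — split it at that
value, recurse on the right subtree first, then the left.
Recursive splits:
  root=24; inorder splits into left=[2, 3, 4, 7, 11], right=[25, 28]
  root=25; inorder splits into left=[], right=[28]
  root=28; inorder splits into left=[], right=[]
  root=7; inorder splits into left=[2, 3, 4], right=[11]
  root=11; inorder splits into left=[], right=[]
  root=2; inorder splits into left=[], right=[3, 4]
  root=3; inorder splits into left=[], right=[4]
  root=4; inorder splits into left=[], right=[]
Reconstructed level-order: [24, 7, 25, 2, 11, 28, 3, 4]


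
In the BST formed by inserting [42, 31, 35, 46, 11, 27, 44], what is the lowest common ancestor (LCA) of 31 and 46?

Tree insertion order: [42, 31, 35, 46, 11, 27, 44]
Tree (level-order array): [42, 31, 46, 11, 35, 44, None, None, 27]
In a BST, the LCA of p=31, q=46 is the first node v on the
root-to-leaf path with p <= v <= q (go left if both < v, right if both > v).
Walk from root:
  at 42: 31 <= 42 <= 46, this is the LCA
LCA = 42


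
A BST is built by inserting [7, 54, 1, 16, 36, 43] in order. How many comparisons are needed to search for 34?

Search path for 34: 7 -> 54 -> 16 -> 36
Found: False
Comparisons: 4


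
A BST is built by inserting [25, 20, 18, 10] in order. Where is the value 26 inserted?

Starting tree (level order): [25, 20, None, 18, None, 10]
Insertion path: 25
Result: insert 26 as right child of 25
Final tree (level order): [25, 20, 26, 18, None, None, None, 10]


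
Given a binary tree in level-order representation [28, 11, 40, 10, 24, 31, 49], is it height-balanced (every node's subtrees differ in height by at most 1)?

Tree (level-order array): [28, 11, 40, 10, 24, 31, 49]
Definition: a tree is height-balanced if, at every node, |h(left) - h(right)| <= 1 (empty subtree has height -1).
Bottom-up per-node check:
  node 10: h_left=-1, h_right=-1, diff=0 [OK], height=0
  node 24: h_left=-1, h_right=-1, diff=0 [OK], height=0
  node 11: h_left=0, h_right=0, diff=0 [OK], height=1
  node 31: h_left=-1, h_right=-1, diff=0 [OK], height=0
  node 49: h_left=-1, h_right=-1, diff=0 [OK], height=0
  node 40: h_left=0, h_right=0, diff=0 [OK], height=1
  node 28: h_left=1, h_right=1, diff=0 [OK], height=2
All nodes satisfy the balance condition.
Result: Balanced


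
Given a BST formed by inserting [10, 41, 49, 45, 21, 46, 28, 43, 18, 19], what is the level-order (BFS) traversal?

Tree insertion order: [10, 41, 49, 45, 21, 46, 28, 43, 18, 19]
Tree (level-order array): [10, None, 41, 21, 49, 18, 28, 45, None, None, 19, None, None, 43, 46]
BFS from the root, enqueuing left then right child of each popped node:
  queue [10] -> pop 10, enqueue [41], visited so far: [10]
  queue [41] -> pop 41, enqueue [21, 49], visited so far: [10, 41]
  queue [21, 49] -> pop 21, enqueue [18, 28], visited so far: [10, 41, 21]
  queue [49, 18, 28] -> pop 49, enqueue [45], visited so far: [10, 41, 21, 49]
  queue [18, 28, 45] -> pop 18, enqueue [19], visited so far: [10, 41, 21, 49, 18]
  queue [28, 45, 19] -> pop 28, enqueue [none], visited so far: [10, 41, 21, 49, 18, 28]
  queue [45, 19] -> pop 45, enqueue [43, 46], visited so far: [10, 41, 21, 49, 18, 28, 45]
  queue [19, 43, 46] -> pop 19, enqueue [none], visited so far: [10, 41, 21, 49, 18, 28, 45, 19]
  queue [43, 46] -> pop 43, enqueue [none], visited so far: [10, 41, 21, 49, 18, 28, 45, 19, 43]
  queue [46] -> pop 46, enqueue [none], visited so far: [10, 41, 21, 49, 18, 28, 45, 19, 43, 46]
Result: [10, 41, 21, 49, 18, 28, 45, 19, 43, 46]


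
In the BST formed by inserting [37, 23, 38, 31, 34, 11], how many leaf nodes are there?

Tree built from: [37, 23, 38, 31, 34, 11]
Tree (level-order array): [37, 23, 38, 11, 31, None, None, None, None, None, 34]
Rule: A leaf has 0 children.
Per-node child counts:
  node 37: 2 child(ren)
  node 23: 2 child(ren)
  node 11: 0 child(ren)
  node 31: 1 child(ren)
  node 34: 0 child(ren)
  node 38: 0 child(ren)
Matching nodes: [11, 34, 38]
Count of leaf nodes: 3


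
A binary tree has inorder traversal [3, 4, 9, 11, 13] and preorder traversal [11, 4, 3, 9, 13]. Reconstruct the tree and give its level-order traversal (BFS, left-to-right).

Inorder:  [3, 4, 9, 11, 13]
Preorder: [11, 4, 3, 9, 13]
Algorithm: preorder visits root first, so consume preorder in order;
for each root, split the current inorder slice at that value into
left-subtree inorder and right-subtree inorder, then recurse.
Recursive splits:
  root=11; inorder splits into left=[3, 4, 9], right=[13]
  root=4; inorder splits into left=[3], right=[9]
  root=3; inorder splits into left=[], right=[]
  root=9; inorder splits into left=[], right=[]
  root=13; inorder splits into left=[], right=[]
Reconstructed level-order: [11, 4, 13, 3, 9]


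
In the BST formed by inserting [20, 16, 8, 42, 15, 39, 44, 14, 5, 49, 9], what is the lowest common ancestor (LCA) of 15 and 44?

Tree insertion order: [20, 16, 8, 42, 15, 39, 44, 14, 5, 49, 9]
Tree (level-order array): [20, 16, 42, 8, None, 39, 44, 5, 15, None, None, None, 49, None, None, 14, None, None, None, 9]
In a BST, the LCA of p=15, q=44 is the first node v on the
root-to-leaf path with p <= v <= q (go left if both < v, right if both > v).
Walk from root:
  at 20: 15 <= 20 <= 44, this is the LCA
LCA = 20


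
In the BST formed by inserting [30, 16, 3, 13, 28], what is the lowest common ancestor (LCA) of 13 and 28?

Tree insertion order: [30, 16, 3, 13, 28]
Tree (level-order array): [30, 16, None, 3, 28, None, 13]
In a BST, the LCA of p=13, q=28 is the first node v on the
root-to-leaf path with p <= v <= q (go left if both < v, right if both > v).
Walk from root:
  at 30: both 13 and 28 < 30, go left
  at 16: 13 <= 16 <= 28, this is the LCA
LCA = 16


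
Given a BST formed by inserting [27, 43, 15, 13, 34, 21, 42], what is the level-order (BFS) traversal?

Tree insertion order: [27, 43, 15, 13, 34, 21, 42]
Tree (level-order array): [27, 15, 43, 13, 21, 34, None, None, None, None, None, None, 42]
BFS from the root, enqueuing left then right child of each popped node:
  queue [27] -> pop 27, enqueue [15, 43], visited so far: [27]
  queue [15, 43] -> pop 15, enqueue [13, 21], visited so far: [27, 15]
  queue [43, 13, 21] -> pop 43, enqueue [34], visited so far: [27, 15, 43]
  queue [13, 21, 34] -> pop 13, enqueue [none], visited so far: [27, 15, 43, 13]
  queue [21, 34] -> pop 21, enqueue [none], visited so far: [27, 15, 43, 13, 21]
  queue [34] -> pop 34, enqueue [42], visited so far: [27, 15, 43, 13, 21, 34]
  queue [42] -> pop 42, enqueue [none], visited so far: [27, 15, 43, 13, 21, 34, 42]
Result: [27, 15, 43, 13, 21, 34, 42]


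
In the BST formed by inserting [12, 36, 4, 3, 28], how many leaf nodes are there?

Tree built from: [12, 36, 4, 3, 28]
Tree (level-order array): [12, 4, 36, 3, None, 28]
Rule: A leaf has 0 children.
Per-node child counts:
  node 12: 2 child(ren)
  node 4: 1 child(ren)
  node 3: 0 child(ren)
  node 36: 1 child(ren)
  node 28: 0 child(ren)
Matching nodes: [3, 28]
Count of leaf nodes: 2


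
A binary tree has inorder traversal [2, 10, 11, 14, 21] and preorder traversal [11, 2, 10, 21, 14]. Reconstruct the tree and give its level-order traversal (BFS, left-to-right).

Inorder:  [2, 10, 11, 14, 21]
Preorder: [11, 2, 10, 21, 14]
Algorithm: preorder visits root first, so consume preorder in order;
for each root, split the current inorder slice at that value into
left-subtree inorder and right-subtree inorder, then recurse.
Recursive splits:
  root=11; inorder splits into left=[2, 10], right=[14, 21]
  root=2; inorder splits into left=[], right=[10]
  root=10; inorder splits into left=[], right=[]
  root=21; inorder splits into left=[14], right=[]
  root=14; inorder splits into left=[], right=[]
Reconstructed level-order: [11, 2, 21, 10, 14]


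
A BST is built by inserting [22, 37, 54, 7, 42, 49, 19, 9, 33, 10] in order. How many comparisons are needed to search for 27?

Search path for 27: 22 -> 37 -> 33
Found: False
Comparisons: 3


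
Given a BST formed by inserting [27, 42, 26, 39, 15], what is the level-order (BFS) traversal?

Tree insertion order: [27, 42, 26, 39, 15]
Tree (level-order array): [27, 26, 42, 15, None, 39]
BFS from the root, enqueuing left then right child of each popped node:
  queue [27] -> pop 27, enqueue [26, 42], visited so far: [27]
  queue [26, 42] -> pop 26, enqueue [15], visited so far: [27, 26]
  queue [42, 15] -> pop 42, enqueue [39], visited so far: [27, 26, 42]
  queue [15, 39] -> pop 15, enqueue [none], visited so far: [27, 26, 42, 15]
  queue [39] -> pop 39, enqueue [none], visited so far: [27, 26, 42, 15, 39]
Result: [27, 26, 42, 15, 39]


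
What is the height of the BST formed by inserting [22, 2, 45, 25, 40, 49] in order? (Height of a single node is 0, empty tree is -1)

Insertion order: [22, 2, 45, 25, 40, 49]
Tree (level-order array): [22, 2, 45, None, None, 25, 49, None, 40]
Compute height bottom-up (empty subtree = -1):
  height(2) = 1 + max(-1, -1) = 0
  height(40) = 1 + max(-1, -1) = 0
  height(25) = 1 + max(-1, 0) = 1
  height(49) = 1 + max(-1, -1) = 0
  height(45) = 1 + max(1, 0) = 2
  height(22) = 1 + max(0, 2) = 3
Height = 3


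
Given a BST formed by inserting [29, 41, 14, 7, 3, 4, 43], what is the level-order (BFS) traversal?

Tree insertion order: [29, 41, 14, 7, 3, 4, 43]
Tree (level-order array): [29, 14, 41, 7, None, None, 43, 3, None, None, None, None, 4]
BFS from the root, enqueuing left then right child of each popped node:
  queue [29] -> pop 29, enqueue [14, 41], visited so far: [29]
  queue [14, 41] -> pop 14, enqueue [7], visited so far: [29, 14]
  queue [41, 7] -> pop 41, enqueue [43], visited so far: [29, 14, 41]
  queue [7, 43] -> pop 7, enqueue [3], visited so far: [29, 14, 41, 7]
  queue [43, 3] -> pop 43, enqueue [none], visited so far: [29, 14, 41, 7, 43]
  queue [3] -> pop 3, enqueue [4], visited so far: [29, 14, 41, 7, 43, 3]
  queue [4] -> pop 4, enqueue [none], visited so far: [29, 14, 41, 7, 43, 3, 4]
Result: [29, 14, 41, 7, 43, 3, 4]


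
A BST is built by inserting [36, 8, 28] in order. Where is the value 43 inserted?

Starting tree (level order): [36, 8, None, None, 28]
Insertion path: 36
Result: insert 43 as right child of 36
Final tree (level order): [36, 8, 43, None, 28]


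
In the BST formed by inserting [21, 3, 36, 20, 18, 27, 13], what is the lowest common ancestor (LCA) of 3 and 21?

Tree insertion order: [21, 3, 36, 20, 18, 27, 13]
Tree (level-order array): [21, 3, 36, None, 20, 27, None, 18, None, None, None, 13]
In a BST, the LCA of p=3, q=21 is the first node v on the
root-to-leaf path with p <= v <= q (go left if both < v, right if both > v).
Walk from root:
  at 21: 3 <= 21 <= 21, this is the LCA
LCA = 21


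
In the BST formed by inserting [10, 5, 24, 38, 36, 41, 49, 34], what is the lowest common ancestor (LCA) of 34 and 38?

Tree insertion order: [10, 5, 24, 38, 36, 41, 49, 34]
Tree (level-order array): [10, 5, 24, None, None, None, 38, 36, 41, 34, None, None, 49]
In a BST, the LCA of p=34, q=38 is the first node v on the
root-to-leaf path with p <= v <= q (go left if both < v, right if both > v).
Walk from root:
  at 10: both 34 and 38 > 10, go right
  at 24: both 34 and 38 > 24, go right
  at 38: 34 <= 38 <= 38, this is the LCA
LCA = 38


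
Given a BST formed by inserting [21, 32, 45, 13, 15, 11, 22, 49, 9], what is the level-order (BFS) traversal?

Tree insertion order: [21, 32, 45, 13, 15, 11, 22, 49, 9]
Tree (level-order array): [21, 13, 32, 11, 15, 22, 45, 9, None, None, None, None, None, None, 49]
BFS from the root, enqueuing left then right child of each popped node:
  queue [21] -> pop 21, enqueue [13, 32], visited so far: [21]
  queue [13, 32] -> pop 13, enqueue [11, 15], visited so far: [21, 13]
  queue [32, 11, 15] -> pop 32, enqueue [22, 45], visited so far: [21, 13, 32]
  queue [11, 15, 22, 45] -> pop 11, enqueue [9], visited so far: [21, 13, 32, 11]
  queue [15, 22, 45, 9] -> pop 15, enqueue [none], visited so far: [21, 13, 32, 11, 15]
  queue [22, 45, 9] -> pop 22, enqueue [none], visited so far: [21, 13, 32, 11, 15, 22]
  queue [45, 9] -> pop 45, enqueue [49], visited so far: [21, 13, 32, 11, 15, 22, 45]
  queue [9, 49] -> pop 9, enqueue [none], visited so far: [21, 13, 32, 11, 15, 22, 45, 9]
  queue [49] -> pop 49, enqueue [none], visited so far: [21, 13, 32, 11, 15, 22, 45, 9, 49]
Result: [21, 13, 32, 11, 15, 22, 45, 9, 49]


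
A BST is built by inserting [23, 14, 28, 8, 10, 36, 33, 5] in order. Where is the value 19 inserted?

Starting tree (level order): [23, 14, 28, 8, None, None, 36, 5, 10, 33]
Insertion path: 23 -> 14
Result: insert 19 as right child of 14
Final tree (level order): [23, 14, 28, 8, 19, None, 36, 5, 10, None, None, 33]


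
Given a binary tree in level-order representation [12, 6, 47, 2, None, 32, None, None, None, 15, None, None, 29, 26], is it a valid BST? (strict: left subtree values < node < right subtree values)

Level-order array: [12, 6, 47, 2, None, 32, None, None, None, 15, None, None, 29, 26]
Validate using subtree bounds (lo, hi): at each node, require lo < value < hi,
then recurse left with hi=value and right with lo=value.
Preorder trace (stopping at first violation):
  at node 12 with bounds (-inf, +inf): OK
  at node 6 with bounds (-inf, 12): OK
  at node 2 with bounds (-inf, 6): OK
  at node 47 with bounds (12, +inf): OK
  at node 32 with bounds (12, 47): OK
  at node 15 with bounds (12, 32): OK
  at node 29 with bounds (15, 32): OK
  at node 26 with bounds (15, 29): OK
No violation found at any node.
Result: Valid BST


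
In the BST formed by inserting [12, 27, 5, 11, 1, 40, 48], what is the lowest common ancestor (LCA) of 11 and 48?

Tree insertion order: [12, 27, 5, 11, 1, 40, 48]
Tree (level-order array): [12, 5, 27, 1, 11, None, 40, None, None, None, None, None, 48]
In a BST, the LCA of p=11, q=48 is the first node v on the
root-to-leaf path with p <= v <= q (go left if both < v, right if both > v).
Walk from root:
  at 12: 11 <= 12 <= 48, this is the LCA
LCA = 12


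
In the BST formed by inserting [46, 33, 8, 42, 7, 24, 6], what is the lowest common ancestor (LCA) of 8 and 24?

Tree insertion order: [46, 33, 8, 42, 7, 24, 6]
Tree (level-order array): [46, 33, None, 8, 42, 7, 24, None, None, 6]
In a BST, the LCA of p=8, q=24 is the first node v on the
root-to-leaf path with p <= v <= q (go left if both < v, right if both > v).
Walk from root:
  at 46: both 8 and 24 < 46, go left
  at 33: both 8 and 24 < 33, go left
  at 8: 8 <= 8 <= 24, this is the LCA
LCA = 8


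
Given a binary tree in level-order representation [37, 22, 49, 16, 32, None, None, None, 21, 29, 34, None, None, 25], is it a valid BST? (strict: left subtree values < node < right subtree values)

Level-order array: [37, 22, 49, 16, 32, None, None, None, 21, 29, 34, None, None, 25]
Validate using subtree bounds (lo, hi): at each node, require lo < value < hi,
then recurse left with hi=value and right with lo=value.
Preorder trace (stopping at first violation):
  at node 37 with bounds (-inf, +inf): OK
  at node 22 with bounds (-inf, 37): OK
  at node 16 with bounds (-inf, 22): OK
  at node 21 with bounds (16, 22): OK
  at node 32 with bounds (22, 37): OK
  at node 29 with bounds (22, 32): OK
  at node 25 with bounds (22, 29): OK
  at node 34 with bounds (32, 37): OK
  at node 49 with bounds (37, +inf): OK
No violation found at any node.
Result: Valid BST


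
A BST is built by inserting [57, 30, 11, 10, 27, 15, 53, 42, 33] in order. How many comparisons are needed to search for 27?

Search path for 27: 57 -> 30 -> 11 -> 27
Found: True
Comparisons: 4


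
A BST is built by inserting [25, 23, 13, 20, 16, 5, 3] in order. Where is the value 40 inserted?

Starting tree (level order): [25, 23, None, 13, None, 5, 20, 3, None, 16]
Insertion path: 25
Result: insert 40 as right child of 25
Final tree (level order): [25, 23, 40, 13, None, None, None, 5, 20, 3, None, 16]


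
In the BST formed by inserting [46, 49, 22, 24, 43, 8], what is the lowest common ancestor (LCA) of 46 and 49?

Tree insertion order: [46, 49, 22, 24, 43, 8]
Tree (level-order array): [46, 22, 49, 8, 24, None, None, None, None, None, 43]
In a BST, the LCA of p=46, q=49 is the first node v on the
root-to-leaf path with p <= v <= q (go left if both < v, right if both > v).
Walk from root:
  at 46: 46 <= 46 <= 49, this is the LCA
LCA = 46


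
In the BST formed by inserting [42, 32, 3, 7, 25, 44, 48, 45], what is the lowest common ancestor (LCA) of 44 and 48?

Tree insertion order: [42, 32, 3, 7, 25, 44, 48, 45]
Tree (level-order array): [42, 32, 44, 3, None, None, 48, None, 7, 45, None, None, 25]
In a BST, the LCA of p=44, q=48 is the first node v on the
root-to-leaf path with p <= v <= q (go left if both < v, right if both > v).
Walk from root:
  at 42: both 44 and 48 > 42, go right
  at 44: 44 <= 44 <= 48, this is the LCA
LCA = 44


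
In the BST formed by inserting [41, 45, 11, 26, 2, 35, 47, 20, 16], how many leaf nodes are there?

Tree built from: [41, 45, 11, 26, 2, 35, 47, 20, 16]
Tree (level-order array): [41, 11, 45, 2, 26, None, 47, None, None, 20, 35, None, None, 16]
Rule: A leaf has 0 children.
Per-node child counts:
  node 41: 2 child(ren)
  node 11: 2 child(ren)
  node 2: 0 child(ren)
  node 26: 2 child(ren)
  node 20: 1 child(ren)
  node 16: 0 child(ren)
  node 35: 0 child(ren)
  node 45: 1 child(ren)
  node 47: 0 child(ren)
Matching nodes: [2, 16, 35, 47]
Count of leaf nodes: 4


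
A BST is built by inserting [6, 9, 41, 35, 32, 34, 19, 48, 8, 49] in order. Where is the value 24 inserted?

Starting tree (level order): [6, None, 9, 8, 41, None, None, 35, 48, 32, None, None, 49, 19, 34]
Insertion path: 6 -> 9 -> 41 -> 35 -> 32 -> 19
Result: insert 24 as right child of 19
Final tree (level order): [6, None, 9, 8, 41, None, None, 35, 48, 32, None, None, 49, 19, 34, None, None, None, 24]


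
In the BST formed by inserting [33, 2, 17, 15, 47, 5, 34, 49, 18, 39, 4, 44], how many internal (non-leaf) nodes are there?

Tree built from: [33, 2, 17, 15, 47, 5, 34, 49, 18, 39, 4, 44]
Tree (level-order array): [33, 2, 47, None, 17, 34, 49, 15, 18, None, 39, None, None, 5, None, None, None, None, 44, 4]
Rule: An internal node has at least one child.
Per-node child counts:
  node 33: 2 child(ren)
  node 2: 1 child(ren)
  node 17: 2 child(ren)
  node 15: 1 child(ren)
  node 5: 1 child(ren)
  node 4: 0 child(ren)
  node 18: 0 child(ren)
  node 47: 2 child(ren)
  node 34: 1 child(ren)
  node 39: 1 child(ren)
  node 44: 0 child(ren)
  node 49: 0 child(ren)
Matching nodes: [33, 2, 17, 15, 5, 47, 34, 39]
Count of internal (non-leaf) nodes: 8


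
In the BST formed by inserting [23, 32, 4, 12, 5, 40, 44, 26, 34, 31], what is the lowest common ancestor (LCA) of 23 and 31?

Tree insertion order: [23, 32, 4, 12, 5, 40, 44, 26, 34, 31]
Tree (level-order array): [23, 4, 32, None, 12, 26, 40, 5, None, None, 31, 34, 44]
In a BST, the LCA of p=23, q=31 is the first node v on the
root-to-leaf path with p <= v <= q (go left if both < v, right if both > v).
Walk from root:
  at 23: 23 <= 23 <= 31, this is the LCA
LCA = 23


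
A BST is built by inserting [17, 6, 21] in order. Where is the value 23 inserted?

Starting tree (level order): [17, 6, 21]
Insertion path: 17 -> 21
Result: insert 23 as right child of 21
Final tree (level order): [17, 6, 21, None, None, None, 23]


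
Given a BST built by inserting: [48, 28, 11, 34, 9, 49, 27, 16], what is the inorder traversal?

Tree insertion order: [48, 28, 11, 34, 9, 49, 27, 16]
Tree (level-order array): [48, 28, 49, 11, 34, None, None, 9, 27, None, None, None, None, 16]
Inorder traversal: [9, 11, 16, 27, 28, 34, 48, 49]


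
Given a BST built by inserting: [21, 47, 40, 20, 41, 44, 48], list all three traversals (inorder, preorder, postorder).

Tree insertion order: [21, 47, 40, 20, 41, 44, 48]
Tree (level-order array): [21, 20, 47, None, None, 40, 48, None, 41, None, None, None, 44]
Inorder (L, root, R): [20, 21, 40, 41, 44, 47, 48]
Preorder (root, L, R): [21, 20, 47, 40, 41, 44, 48]
Postorder (L, R, root): [20, 44, 41, 40, 48, 47, 21]


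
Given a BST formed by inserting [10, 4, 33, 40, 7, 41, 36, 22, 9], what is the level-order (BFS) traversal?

Tree insertion order: [10, 4, 33, 40, 7, 41, 36, 22, 9]
Tree (level-order array): [10, 4, 33, None, 7, 22, 40, None, 9, None, None, 36, 41]
BFS from the root, enqueuing left then right child of each popped node:
  queue [10] -> pop 10, enqueue [4, 33], visited so far: [10]
  queue [4, 33] -> pop 4, enqueue [7], visited so far: [10, 4]
  queue [33, 7] -> pop 33, enqueue [22, 40], visited so far: [10, 4, 33]
  queue [7, 22, 40] -> pop 7, enqueue [9], visited so far: [10, 4, 33, 7]
  queue [22, 40, 9] -> pop 22, enqueue [none], visited so far: [10, 4, 33, 7, 22]
  queue [40, 9] -> pop 40, enqueue [36, 41], visited so far: [10, 4, 33, 7, 22, 40]
  queue [9, 36, 41] -> pop 9, enqueue [none], visited so far: [10, 4, 33, 7, 22, 40, 9]
  queue [36, 41] -> pop 36, enqueue [none], visited so far: [10, 4, 33, 7, 22, 40, 9, 36]
  queue [41] -> pop 41, enqueue [none], visited so far: [10, 4, 33, 7, 22, 40, 9, 36, 41]
Result: [10, 4, 33, 7, 22, 40, 9, 36, 41]


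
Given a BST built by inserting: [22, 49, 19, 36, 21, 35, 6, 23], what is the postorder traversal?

Tree insertion order: [22, 49, 19, 36, 21, 35, 6, 23]
Tree (level-order array): [22, 19, 49, 6, 21, 36, None, None, None, None, None, 35, None, 23]
Postorder traversal: [6, 21, 19, 23, 35, 36, 49, 22]


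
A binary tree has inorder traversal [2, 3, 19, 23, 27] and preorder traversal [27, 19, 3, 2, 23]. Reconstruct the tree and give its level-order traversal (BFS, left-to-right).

Inorder:  [2, 3, 19, 23, 27]
Preorder: [27, 19, 3, 2, 23]
Algorithm: preorder visits root first, so consume preorder in order;
for each root, split the current inorder slice at that value into
left-subtree inorder and right-subtree inorder, then recurse.
Recursive splits:
  root=27; inorder splits into left=[2, 3, 19, 23], right=[]
  root=19; inorder splits into left=[2, 3], right=[23]
  root=3; inorder splits into left=[2], right=[]
  root=2; inorder splits into left=[], right=[]
  root=23; inorder splits into left=[], right=[]
Reconstructed level-order: [27, 19, 3, 23, 2]


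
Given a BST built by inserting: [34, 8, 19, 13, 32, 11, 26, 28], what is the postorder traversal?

Tree insertion order: [34, 8, 19, 13, 32, 11, 26, 28]
Tree (level-order array): [34, 8, None, None, 19, 13, 32, 11, None, 26, None, None, None, None, 28]
Postorder traversal: [11, 13, 28, 26, 32, 19, 8, 34]


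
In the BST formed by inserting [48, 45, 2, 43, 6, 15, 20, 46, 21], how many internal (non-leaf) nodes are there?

Tree built from: [48, 45, 2, 43, 6, 15, 20, 46, 21]
Tree (level-order array): [48, 45, None, 2, 46, None, 43, None, None, 6, None, None, 15, None, 20, None, 21]
Rule: An internal node has at least one child.
Per-node child counts:
  node 48: 1 child(ren)
  node 45: 2 child(ren)
  node 2: 1 child(ren)
  node 43: 1 child(ren)
  node 6: 1 child(ren)
  node 15: 1 child(ren)
  node 20: 1 child(ren)
  node 21: 0 child(ren)
  node 46: 0 child(ren)
Matching nodes: [48, 45, 2, 43, 6, 15, 20]
Count of internal (non-leaf) nodes: 7


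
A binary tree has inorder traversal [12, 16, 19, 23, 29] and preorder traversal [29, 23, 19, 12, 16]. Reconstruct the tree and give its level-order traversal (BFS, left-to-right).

Inorder:  [12, 16, 19, 23, 29]
Preorder: [29, 23, 19, 12, 16]
Algorithm: preorder visits root first, so consume preorder in order;
for each root, split the current inorder slice at that value into
left-subtree inorder and right-subtree inorder, then recurse.
Recursive splits:
  root=29; inorder splits into left=[12, 16, 19, 23], right=[]
  root=23; inorder splits into left=[12, 16, 19], right=[]
  root=19; inorder splits into left=[12, 16], right=[]
  root=12; inorder splits into left=[], right=[16]
  root=16; inorder splits into left=[], right=[]
Reconstructed level-order: [29, 23, 19, 12, 16]


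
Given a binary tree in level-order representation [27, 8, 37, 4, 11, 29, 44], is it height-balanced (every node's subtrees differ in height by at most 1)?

Tree (level-order array): [27, 8, 37, 4, 11, 29, 44]
Definition: a tree is height-balanced if, at every node, |h(left) - h(right)| <= 1 (empty subtree has height -1).
Bottom-up per-node check:
  node 4: h_left=-1, h_right=-1, diff=0 [OK], height=0
  node 11: h_left=-1, h_right=-1, diff=0 [OK], height=0
  node 8: h_left=0, h_right=0, diff=0 [OK], height=1
  node 29: h_left=-1, h_right=-1, diff=0 [OK], height=0
  node 44: h_left=-1, h_right=-1, diff=0 [OK], height=0
  node 37: h_left=0, h_right=0, diff=0 [OK], height=1
  node 27: h_left=1, h_right=1, diff=0 [OK], height=2
All nodes satisfy the balance condition.
Result: Balanced


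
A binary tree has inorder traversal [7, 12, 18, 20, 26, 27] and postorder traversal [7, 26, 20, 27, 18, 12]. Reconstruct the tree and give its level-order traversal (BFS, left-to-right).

Inorder:   [7, 12, 18, 20, 26, 27]
Postorder: [7, 26, 20, 27, 18, 12]
Algorithm: postorder visits root last, so walk postorder right-to-left;
each value is the root of the current inorder slice — split it at that
value, recurse on the right subtree first, then the left.
Recursive splits:
  root=12; inorder splits into left=[7], right=[18, 20, 26, 27]
  root=18; inorder splits into left=[], right=[20, 26, 27]
  root=27; inorder splits into left=[20, 26], right=[]
  root=20; inorder splits into left=[], right=[26]
  root=26; inorder splits into left=[], right=[]
  root=7; inorder splits into left=[], right=[]
Reconstructed level-order: [12, 7, 18, 27, 20, 26]


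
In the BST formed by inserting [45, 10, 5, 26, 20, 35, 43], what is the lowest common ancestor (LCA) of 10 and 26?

Tree insertion order: [45, 10, 5, 26, 20, 35, 43]
Tree (level-order array): [45, 10, None, 5, 26, None, None, 20, 35, None, None, None, 43]
In a BST, the LCA of p=10, q=26 is the first node v on the
root-to-leaf path with p <= v <= q (go left if both < v, right if both > v).
Walk from root:
  at 45: both 10 and 26 < 45, go left
  at 10: 10 <= 10 <= 26, this is the LCA
LCA = 10


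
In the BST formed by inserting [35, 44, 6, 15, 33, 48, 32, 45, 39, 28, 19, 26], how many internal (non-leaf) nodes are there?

Tree built from: [35, 44, 6, 15, 33, 48, 32, 45, 39, 28, 19, 26]
Tree (level-order array): [35, 6, 44, None, 15, 39, 48, None, 33, None, None, 45, None, 32, None, None, None, 28, None, 19, None, None, 26]
Rule: An internal node has at least one child.
Per-node child counts:
  node 35: 2 child(ren)
  node 6: 1 child(ren)
  node 15: 1 child(ren)
  node 33: 1 child(ren)
  node 32: 1 child(ren)
  node 28: 1 child(ren)
  node 19: 1 child(ren)
  node 26: 0 child(ren)
  node 44: 2 child(ren)
  node 39: 0 child(ren)
  node 48: 1 child(ren)
  node 45: 0 child(ren)
Matching nodes: [35, 6, 15, 33, 32, 28, 19, 44, 48]
Count of internal (non-leaf) nodes: 9


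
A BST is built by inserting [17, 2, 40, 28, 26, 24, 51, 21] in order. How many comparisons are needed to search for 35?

Search path for 35: 17 -> 40 -> 28
Found: False
Comparisons: 3


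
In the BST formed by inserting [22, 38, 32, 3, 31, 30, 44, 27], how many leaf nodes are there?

Tree built from: [22, 38, 32, 3, 31, 30, 44, 27]
Tree (level-order array): [22, 3, 38, None, None, 32, 44, 31, None, None, None, 30, None, 27]
Rule: A leaf has 0 children.
Per-node child counts:
  node 22: 2 child(ren)
  node 3: 0 child(ren)
  node 38: 2 child(ren)
  node 32: 1 child(ren)
  node 31: 1 child(ren)
  node 30: 1 child(ren)
  node 27: 0 child(ren)
  node 44: 0 child(ren)
Matching nodes: [3, 27, 44]
Count of leaf nodes: 3


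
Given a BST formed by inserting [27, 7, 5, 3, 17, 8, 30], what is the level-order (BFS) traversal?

Tree insertion order: [27, 7, 5, 3, 17, 8, 30]
Tree (level-order array): [27, 7, 30, 5, 17, None, None, 3, None, 8]
BFS from the root, enqueuing left then right child of each popped node:
  queue [27] -> pop 27, enqueue [7, 30], visited so far: [27]
  queue [7, 30] -> pop 7, enqueue [5, 17], visited so far: [27, 7]
  queue [30, 5, 17] -> pop 30, enqueue [none], visited so far: [27, 7, 30]
  queue [5, 17] -> pop 5, enqueue [3], visited so far: [27, 7, 30, 5]
  queue [17, 3] -> pop 17, enqueue [8], visited so far: [27, 7, 30, 5, 17]
  queue [3, 8] -> pop 3, enqueue [none], visited so far: [27, 7, 30, 5, 17, 3]
  queue [8] -> pop 8, enqueue [none], visited so far: [27, 7, 30, 5, 17, 3, 8]
Result: [27, 7, 30, 5, 17, 3, 8]


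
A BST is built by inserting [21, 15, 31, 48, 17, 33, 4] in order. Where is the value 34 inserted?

Starting tree (level order): [21, 15, 31, 4, 17, None, 48, None, None, None, None, 33]
Insertion path: 21 -> 31 -> 48 -> 33
Result: insert 34 as right child of 33
Final tree (level order): [21, 15, 31, 4, 17, None, 48, None, None, None, None, 33, None, None, 34]


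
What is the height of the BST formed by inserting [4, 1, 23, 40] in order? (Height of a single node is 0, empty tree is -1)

Insertion order: [4, 1, 23, 40]
Tree (level-order array): [4, 1, 23, None, None, None, 40]
Compute height bottom-up (empty subtree = -1):
  height(1) = 1 + max(-1, -1) = 0
  height(40) = 1 + max(-1, -1) = 0
  height(23) = 1 + max(-1, 0) = 1
  height(4) = 1 + max(0, 1) = 2
Height = 2


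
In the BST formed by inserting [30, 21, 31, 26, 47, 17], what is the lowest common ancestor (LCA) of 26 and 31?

Tree insertion order: [30, 21, 31, 26, 47, 17]
Tree (level-order array): [30, 21, 31, 17, 26, None, 47]
In a BST, the LCA of p=26, q=31 is the first node v on the
root-to-leaf path with p <= v <= q (go left if both < v, right if both > v).
Walk from root:
  at 30: 26 <= 30 <= 31, this is the LCA
LCA = 30


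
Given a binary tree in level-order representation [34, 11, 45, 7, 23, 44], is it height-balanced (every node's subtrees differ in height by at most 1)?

Tree (level-order array): [34, 11, 45, 7, 23, 44]
Definition: a tree is height-balanced if, at every node, |h(left) - h(right)| <= 1 (empty subtree has height -1).
Bottom-up per-node check:
  node 7: h_left=-1, h_right=-1, diff=0 [OK], height=0
  node 23: h_left=-1, h_right=-1, diff=0 [OK], height=0
  node 11: h_left=0, h_right=0, diff=0 [OK], height=1
  node 44: h_left=-1, h_right=-1, diff=0 [OK], height=0
  node 45: h_left=0, h_right=-1, diff=1 [OK], height=1
  node 34: h_left=1, h_right=1, diff=0 [OK], height=2
All nodes satisfy the balance condition.
Result: Balanced


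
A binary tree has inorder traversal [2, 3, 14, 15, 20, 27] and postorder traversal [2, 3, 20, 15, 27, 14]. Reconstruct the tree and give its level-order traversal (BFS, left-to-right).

Inorder:   [2, 3, 14, 15, 20, 27]
Postorder: [2, 3, 20, 15, 27, 14]
Algorithm: postorder visits root last, so walk postorder right-to-left;
each value is the root of the current inorder slice — split it at that
value, recurse on the right subtree first, then the left.
Recursive splits:
  root=14; inorder splits into left=[2, 3], right=[15, 20, 27]
  root=27; inorder splits into left=[15, 20], right=[]
  root=15; inorder splits into left=[], right=[20]
  root=20; inorder splits into left=[], right=[]
  root=3; inorder splits into left=[2], right=[]
  root=2; inorder splits into left=[], right=[]
Reconstructed level-order: [14, 3, 27, 2, 15, 20]


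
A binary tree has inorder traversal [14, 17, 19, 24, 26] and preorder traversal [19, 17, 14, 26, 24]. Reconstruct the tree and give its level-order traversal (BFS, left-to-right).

Inorder:  [14, 17, 19, 24, 26]
Preorder: [19, 17, 14, 26, 24]
Algorithm: preorder visits root first, so consume preorder in order;
for each root, split the current inorder slice at that value into
left-subtree inorder and right-subtree inorder, then recurse.
Recursive splits:
  root=19; inorder splits into left=[14, 17], right=[24, 26]
  root=17; inorder splits into left=[14], right=[]
  root=14; inorder splits into left=[], right=[]
  root=26; inorder splits into left=[24], right=[]
  root=24; inorder splits into left=[], right=[]
Reconstructed level-order: [19, 17, 26, 14, 24]


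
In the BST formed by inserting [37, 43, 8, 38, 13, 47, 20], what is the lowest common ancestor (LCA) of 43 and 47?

Tree insertion order: [37, 43, 8, 38, 13, 47, 20]
Tree (level-order array): [37, 8, 43, None, 13, 38, 47, None, 20]
In a BST, the LCA of p=43, q=47 is the first node v on the
root-to-leaf path with p <= v <= q (go left if both < v, right if both > v).
Walk from root:
  at 37: both 43 and 47 > 37, go right
  at 43: 43 <= 43 <= 47, this is the LCA
LCA = 43


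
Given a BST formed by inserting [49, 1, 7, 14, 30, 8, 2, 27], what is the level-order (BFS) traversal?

Tree insertion order: [49, 1, 7, 14, 30, 8, 2, 27]
Tree (level-order array): [49, 1, None, None, 7, 2, 14, None, None, 8, 30, None, None, 27]
BFS from the root, enqueuing left then right child of each popped node:
  queue [49] -> pop 49, enqueue [1], visited so far: [49]
  queue [1] -> pop 1, enqueue [7], visited so far: [49, 1]
  queue [7] -> pop 7, enqueue [2, 14], visited so far: [49, 1, 7]
  queue [2, 14] -> pop 2, enqueue [none], visited so far: [49, 1, 7, 2]
  queue [14] -> pop 14, enqueue [8, 30], visited so far: [49, 1, 7, 2, 14]
  queue [8, 30] -> pop 8, enqueue [none], visited so far: [49, 1, 7, 2, 14, 8]
  queue [30] -> pop 30, enqueue [27], visited so far: [49, 1, 7, 2, 14, 8, 30]
  queue [27] -> pop 27, enqueue [none], visited so far: [49, 1, 7, 2, 14, 8, 30, 27]
Result: [49, 1, 7, 2, 14, 8, 30, 27]


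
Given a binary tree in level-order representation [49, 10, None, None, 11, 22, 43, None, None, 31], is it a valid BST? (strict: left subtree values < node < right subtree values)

Level-order array: [49, 10, None, None, 11, 22, 43, None, None, 31]
Validate using subtree bounds (lo, hi): at each node, require lo < value < hi,
then recurse left with hi=value and right with lo=value.
Preorder trace (stopping at first violation):
  at node 49 with bounds (-inf, +inf): OK
  at node 10 with bounds (-inf, 49): OK
  at node 11 with bounds (10, 49): OK
  at node 22 with bounds (10, 11): VIOLATION
Node 22 violates its bound: not (10 < 22 < 11).
Result: Not a valid BST


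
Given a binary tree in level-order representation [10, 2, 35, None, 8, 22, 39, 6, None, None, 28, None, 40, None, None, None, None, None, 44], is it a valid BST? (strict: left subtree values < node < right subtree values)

Level-order array: [10, 2, 35, None, 8, 22, 39, 6, None, None, 28, None, 40, None, None, None, None, None, 44]
Validate using subtree bounds (lo, hi): at each node, require lo < value < hi,
then recurse left with hi=value and right with lo=value.
Preorder trace (stopping at first violation):
  at node 10 with bounds (-inf, +inf): OK
  at node 2 with bounds (-inf, 10): OK
  at node 8 with bounds (2, 10): OK
  at node 6 with bounds (2, 8): OK
  at node 35 with bounds (10, +inf): OK
  at node 22 with bounds (10, 35): OK
  at node 28 with bounds (22, 35): OK
  at node 39 with bounds (35, +inf): OK
  at node 40 with bounds (39, +inf): OK
  at node 44 with bounds (40, +inf): OK
No violation found at any node.
Result: Valid BST


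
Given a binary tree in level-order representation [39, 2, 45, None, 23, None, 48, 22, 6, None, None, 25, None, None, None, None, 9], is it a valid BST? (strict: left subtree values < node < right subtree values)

Level-order array: [39, 2, 45, None, 23, None, 48, 22, 6, None, None, 25, None, None, None, None, 9]
Validate using subtree bounds (lo, hi): at each node, require lo < value < hi,
then recurse left with hi=value and right with lo=value.
Preorder trace (stopping at first violation):
  at node 39 with bounds (-inf, +inf): OK
  at node 2 with bounds (-inf, 39): OK
  at node 23 with bounds (2, 39): OK
  at node 22 with bounds (2, 23): OK
  at node 25 with bounds (2, 22): VIOLATION
Node 25 violates its bound: not (2 < 25 < 22).
Result: Not a valid BST


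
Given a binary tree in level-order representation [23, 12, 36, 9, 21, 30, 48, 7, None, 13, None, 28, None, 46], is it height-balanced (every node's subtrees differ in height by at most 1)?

Tree (level-order array): [23, 12, 36, 9, 21, 30, 48, 7, None, 13, None, 28, None, 46]
Definition: a tree is height-balanced if, at every node, |h(left) - h(right)| <= 1 (empty subtree has height -1).
Bottom-up per-node check:
  node 7: h_left=-1, h_right=-1, diff=0 [OK], height=0
  node 9: h_left=0, h_right=-1, diff=1 [OK], height=1
  node 13: h_left=-1, h_right=-1, diff=0 [OK], height=0
  node 21: h_left=0, h_right=-1, diff=1 [OK], height=1
  node 12: h_left=1, h_right=1, diff=0 [OK], height=2
  node 28: h_left=-1, h_right=-1, diff=0 [OK], height=0
  node 30: h_left=0, h_right=-1, diff=1 [OK], height=1
  node 46: h_left=-1, h_right=-1, diff=0 [OK], height=0
  node 48: h_left=0, h_right=-1, diff=1 [OK], height=1
  node 36: h_left=1, h_right=1, diff=0 [OK], height=2
  node 23: h_left=2, h_right=2, diff=0 [OK], height=3
All nodes satisfy the balance condition.
Result: Balanced
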